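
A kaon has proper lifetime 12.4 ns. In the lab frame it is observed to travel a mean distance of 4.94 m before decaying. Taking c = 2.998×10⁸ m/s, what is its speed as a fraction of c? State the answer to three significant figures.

Let x = d/(cτ) = 4.940 m / (2.998×10⁸ m/s × 1.240×10^-8 s) = 1.3288. Since d = βγcτ, x = βγ = β/√(1−β²).
Solving: β² = x²/(1+x²) = 1.76571/2.76571 = 0.638429, so β = 0.799.

0.799c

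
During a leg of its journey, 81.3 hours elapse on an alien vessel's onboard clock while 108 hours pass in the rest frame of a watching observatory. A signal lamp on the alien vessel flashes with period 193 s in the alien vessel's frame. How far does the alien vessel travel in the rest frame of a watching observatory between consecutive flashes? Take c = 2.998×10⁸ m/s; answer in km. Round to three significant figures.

γ = Δt/Δτ = 108/81.3 = 1.32841.
β = √(1 − 1/γ²) = 0.65827. Lab-frame period = γτ = 1.32841×193 s = 256.38 s. Distance = βc × γτ = 0.65827 × 2.998×10⁸ m/s × 256.38 s = 5.0596×10^10 m = 5.06×10^7 km.

5.06×10^7 km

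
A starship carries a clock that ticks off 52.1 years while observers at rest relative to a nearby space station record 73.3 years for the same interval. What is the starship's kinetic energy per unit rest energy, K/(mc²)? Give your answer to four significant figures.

γ = Δt/Δτ = 73.3/52.1 = 1.40691.
K/(mc²) = γ − 1 = 1.40691 − 1 = 0.4069.

0.4069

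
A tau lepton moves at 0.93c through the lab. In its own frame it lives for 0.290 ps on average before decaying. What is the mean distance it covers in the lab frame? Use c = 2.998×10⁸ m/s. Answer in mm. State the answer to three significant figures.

γ = 1/√(1 − β²) = 1/√(1 − 0.8649) = 1/√0.1351 = 1/0.36756 = 2.7206.
Lab-frame lifetime: Δt = γτ = 2.7206 × 0.290 ps = 0.78897 ps.
Distance: d = vΔt = 0.93 × 2.998×10⁸ m/s × 7.8897×10^-13 s = 2.20×10^-4 m = 0.220 mm.

0.220 mm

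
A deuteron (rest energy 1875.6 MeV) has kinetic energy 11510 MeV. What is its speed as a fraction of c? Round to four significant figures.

γ = 1 + K/(mc²) = 1 + 11510/1875.6 = 7.1367.
β = √(1 − 1/γ²) = √(1 − 0.0196338) = √0.9803662 = 0.9901.

0.9901c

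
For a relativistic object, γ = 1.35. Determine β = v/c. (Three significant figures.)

0.672

β = √(1 − 1/γ²) = √(1 − 1/1.8225) = √0.451303 = 0.672.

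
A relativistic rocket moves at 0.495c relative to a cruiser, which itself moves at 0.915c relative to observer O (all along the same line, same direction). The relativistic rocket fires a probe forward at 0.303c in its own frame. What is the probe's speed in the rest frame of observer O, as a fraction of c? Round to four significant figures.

0.9841c

Compose velocities in two stages. Stage 1 (into S'): u₁ = (0.303+0.495)/(1+0.303×0.495) = 0.69392.
Stage 2 (into S): u = (0.69392+0.915)/(1+0.69392×0.915) = 0.98409, so the speed is 0.9841c.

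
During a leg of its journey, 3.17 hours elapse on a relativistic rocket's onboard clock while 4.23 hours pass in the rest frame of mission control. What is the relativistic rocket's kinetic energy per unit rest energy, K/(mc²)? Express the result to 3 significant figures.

The time-dilation ratio gives γ = 4.23/3.17 = 1.33438.
K/(mc²) = γ − 1 = 1.33438 − 1 = 0.334.

0.334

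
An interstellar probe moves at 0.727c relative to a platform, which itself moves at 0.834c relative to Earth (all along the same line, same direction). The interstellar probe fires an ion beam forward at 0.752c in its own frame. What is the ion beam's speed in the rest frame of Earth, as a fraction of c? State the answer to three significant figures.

Compose velocities in two stages. Stage 1 (into S'): u₁ = (0.752+0.727)/(1+0.752×0.727) = 0.95623.
Stage 2 (into S): u = (0.95623+0.834)/(1+0.95623×0.834) = 0.99596, so the speed is 0.996c.

0.996c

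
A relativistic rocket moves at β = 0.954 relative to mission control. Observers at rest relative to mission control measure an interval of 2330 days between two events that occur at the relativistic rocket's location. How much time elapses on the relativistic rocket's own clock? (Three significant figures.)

γ = 1/√(1 − β²) = 1/√(1 − 0.910116) = 1/√0.089884 = 1/0.299807 = 3.3355.
The moving clock records proper time: Δτ = Δt/γ = 2330/3.3355 = 699 days.

699 days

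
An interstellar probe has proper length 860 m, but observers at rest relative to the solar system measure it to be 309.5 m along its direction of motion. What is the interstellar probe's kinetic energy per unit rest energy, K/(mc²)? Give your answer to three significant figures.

1.78

Length contraction gives γ = L₀/L = 860/309.5 = 2.77868.
K/(mc²) = γ − 1 = 2.77868 − 1 = 1.78.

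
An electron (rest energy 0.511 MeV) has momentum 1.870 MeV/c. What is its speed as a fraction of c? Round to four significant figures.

0.9646c

βγ = pc/(mc²) = 1.870/0.511 = 3.6595.
Since γ² = 1 + (βγ)² = 14.3919, γ = √14.3919 = 3.79367, and β = (βγ)/γ = 3.6595/3.79367 = 0.9646.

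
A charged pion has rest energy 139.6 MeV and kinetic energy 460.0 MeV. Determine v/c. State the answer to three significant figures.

0.973

K = (γ−1)mc², so γ = 1 + 460.0/139.6 = 4.2951.
Then v/c = √(1 − γ⁻²) = √(1 − 0.0542068) = √0.9457932 = 0.973.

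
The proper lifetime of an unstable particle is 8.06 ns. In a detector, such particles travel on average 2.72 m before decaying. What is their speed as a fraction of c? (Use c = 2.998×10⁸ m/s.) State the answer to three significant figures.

0.748c

d = βγcτ ⇒ βγ = d/(cτ) = 2.720 m / (2.416388 m) = 1.1256.
β = (βγ)/√(1+(βγ)²) = 1.1256/√2.26698 = 0.748.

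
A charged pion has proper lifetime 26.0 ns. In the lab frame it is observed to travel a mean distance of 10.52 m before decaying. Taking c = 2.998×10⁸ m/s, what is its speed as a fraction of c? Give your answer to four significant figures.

0.8035c

Lab distance = (lab lifetime)·v = γτ·βc, so βγ = d/(cτ) = 10.52/(2.998×10⁸ × 2.600×10^-8) = 1.3496.
With βγ = 1.3496: γ² = 1 + (βγ)² = 2.82142, and β = (βγ)/γ = 1.3496/1.67971 = 0.8035.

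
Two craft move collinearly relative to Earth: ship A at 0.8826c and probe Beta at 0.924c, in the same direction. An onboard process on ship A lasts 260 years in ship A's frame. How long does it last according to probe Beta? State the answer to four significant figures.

The velocity of ship A relative to probe Beta is (0.8826 − 0.924)c / (1 − 0.8826×0.924) = −0.22442c; relative speed 0.22442c.
At |u| = 0.22442c, γ = (1 − 0.0503643)^(−1/2) = 1.0262.
The clock on ship A records proper time, so probe Beta measures Δt = γΔτ = 1.0262 × 260 = 266.8 years.

266.8 years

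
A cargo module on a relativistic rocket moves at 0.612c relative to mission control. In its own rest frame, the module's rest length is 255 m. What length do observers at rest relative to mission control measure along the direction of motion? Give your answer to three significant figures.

202 m

γ = 1/√(1 − β²) = 1/√(1 − 0.374544) = 1/√0.625456 = 1/0.790858 = 1.2644.
Along the direction of motion the measured length is L₀/γ = 255/1.2644 = 202 m.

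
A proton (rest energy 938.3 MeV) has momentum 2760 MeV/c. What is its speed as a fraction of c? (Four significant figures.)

pc/(mc²) = 2760/938.3 = 2.9415 = βγ = β/√(1−β²).
So β² = x²/(1 + x²) with x = 2.9415: x² = 8.65242, β² = 8.65242/9.65242 = 0.896399, β = 0.9468.

0.9468c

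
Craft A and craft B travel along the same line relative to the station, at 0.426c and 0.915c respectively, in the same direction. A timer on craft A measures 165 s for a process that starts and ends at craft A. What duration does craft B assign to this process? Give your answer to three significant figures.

The velocity of craft A relative to craft B is (0.426 − 0.915)c / (1 − 0.426×0.915) = −0.80136c; relative speed 0.80136c.
γ for this relative speed: γ = 1/√(1 − 0.642178) = 1.6717.
The clock on craft A records proper time, so craft B measures Δt = γΔτ = 1.6717 × 165 = 276 s.

276 s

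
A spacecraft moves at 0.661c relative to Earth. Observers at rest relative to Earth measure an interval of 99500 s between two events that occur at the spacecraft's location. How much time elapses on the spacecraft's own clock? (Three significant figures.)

γ = 1/√(1 − β²) = 1/√(1 − 0.436921) = 1/√0.563079 = 1/0.750386 = 1.3326.
The spacecraft's clock runs slow as seen from Earth, so Δτ = Δt/γ = 99500/1.3326 = 74700 s.

74700 s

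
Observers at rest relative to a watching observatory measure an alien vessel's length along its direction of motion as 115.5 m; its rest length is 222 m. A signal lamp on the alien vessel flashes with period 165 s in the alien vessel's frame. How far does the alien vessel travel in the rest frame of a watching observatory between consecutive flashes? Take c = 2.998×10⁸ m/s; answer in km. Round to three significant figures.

8.12×10^7 km

Length contraction gives γ = L₀/L = 222/115.5 = 1.92208.
β = √(1 − 1/γ²) = 0.854. Lab-frame period = γτ = 1.92208×165 s = 317.14 s. Distance = βc × γτ = 0.854 × 2.998×10⁸ m/s × 317.14 s = 8.1197×10^10 m = 8.12×10^7 km.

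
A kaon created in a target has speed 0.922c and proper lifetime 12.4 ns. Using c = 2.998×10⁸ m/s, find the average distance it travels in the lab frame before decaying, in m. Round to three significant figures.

Lorentz factor: γ = (1 − 0.850084)^(−1/2) = 2.5827.
Lab-frame lifetime: Δt = γτ = 2.5827 × 12.4 ns = 32.025 ns.
Distance: d = vΔt = 0.922 × 2.998×10⁸ m/s × 3.2025×10^-8 s = 8.85 m.

8.85 m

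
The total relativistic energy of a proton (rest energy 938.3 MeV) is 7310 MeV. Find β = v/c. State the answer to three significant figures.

0.992

Total energy E = γmc² gives γ = 7310/938.3 = 7.7907.
Hence β = √(1 − 1/γ²) = √(1 − 0.0164758) = √0.9835242 = 0.992.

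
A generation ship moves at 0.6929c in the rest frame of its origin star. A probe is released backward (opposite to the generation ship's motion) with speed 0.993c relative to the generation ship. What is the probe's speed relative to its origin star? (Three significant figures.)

In units of c, u = (u' + v)/(1 + u'v) with u' = −0.993 and v = 0.6929.
Numerator: −0.993 + 0.6929 = −0.3001. Denominator: 1 + (−0.993)(0.6929) = 0.3119503.
u = −0.3001/0.3119503 = −0.96201, so the speed is 0.962c.

0.962c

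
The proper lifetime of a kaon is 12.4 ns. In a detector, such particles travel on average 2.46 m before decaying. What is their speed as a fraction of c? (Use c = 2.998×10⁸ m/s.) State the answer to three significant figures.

0.552c

d = βγcτ ⇒ βγ = d/(cτ) = 2.460 m / (3.71752 m) = 0.66173.
β = (βγ)/√(1+(βγ)²) = 0.66173/√1.437887 = 0.552.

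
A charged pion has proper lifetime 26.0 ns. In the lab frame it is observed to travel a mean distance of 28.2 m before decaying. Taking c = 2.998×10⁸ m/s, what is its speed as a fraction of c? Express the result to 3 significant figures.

0.964c

Lab distance = (lab lifetime)·v = γτ·βc, so βγ = d/(cτ) = 28.20/(2.998×10⁸ × 2.600×10^-8) = 3.6178.
With βγ = 3.6178: γ² = 1 + (βγ)² = 14.0885, and β = (βγ)/γ = 3.6178/3.75347 = 0.964.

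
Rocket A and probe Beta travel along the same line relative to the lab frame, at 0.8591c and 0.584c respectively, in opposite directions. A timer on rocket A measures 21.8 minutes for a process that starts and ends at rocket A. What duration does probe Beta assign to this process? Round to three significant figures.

Speed of rocket A in probe Beta's frame: u = (v_A + v_B)/(1 + v_A v_B/c²) = (0.8591 + 0.584)/(1 + 0.8591×0.584) = 1.4431/1.5017144 = 0.96097; |u| = 0.96097c.
γ for this relative speed: γ = 1/√(1 − 0.923463) = 3.6146.
Rocket A's interval is proper; time dilation gives Δt_B = γΔτ = 3.6146 × 21.8 minutes = 78.8 minutes.

78.8 minutes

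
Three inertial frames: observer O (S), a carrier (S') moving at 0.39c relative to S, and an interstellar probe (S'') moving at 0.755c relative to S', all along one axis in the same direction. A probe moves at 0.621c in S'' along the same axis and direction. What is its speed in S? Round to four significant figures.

Compose velocities in two stages. Stage 1 (into S'): u₁ = (0.621+0.755)/(1+0.621×0.755) = 0.93678.
Stage 2 (into S): u = (0.93678+0.39)/(1+0.93678×0.39) = 0.97175, so the speed is 0.9718c.

0.9718c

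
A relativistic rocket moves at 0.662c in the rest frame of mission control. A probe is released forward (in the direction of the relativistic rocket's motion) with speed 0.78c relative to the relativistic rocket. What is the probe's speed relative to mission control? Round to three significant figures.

0.951c

Relativistic velocity addition: u = (u' + v)/(1 + u'v/c²), with u' = 0.78c and v = 0.662c.
Numerator: 0.78 + 0.662 = 1.442. Denominator: 1 + (0.78)(0.662) = 1.51636.
u = 1.442/1.51636 = 0.95096, so the speed is 0.951c.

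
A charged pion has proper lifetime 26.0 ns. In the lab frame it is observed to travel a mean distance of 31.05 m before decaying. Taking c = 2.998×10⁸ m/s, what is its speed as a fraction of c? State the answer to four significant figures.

0.9699c

Lab distance = (lab lifetime)·v = γτ·βc, so βγ = d/(cτ) = 31.05/(2.998×10⁸ × 2.600×10^-8) = 3.9834.
With βγ = 3.9834: γ² = 1 + (βγ)² = 16.8675, and β = (βγ)/γ = 3.9834/4.10701 = 0.9699.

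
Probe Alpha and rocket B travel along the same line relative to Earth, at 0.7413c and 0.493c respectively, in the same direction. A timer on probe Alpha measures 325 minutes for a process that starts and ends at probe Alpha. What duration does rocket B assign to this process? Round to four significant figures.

353.2 minutes

Transform probe Alpha's velocity into rocket B's frame: (0.7413 − 0.493)/(1 − 0.7413·0.493) = 0.2483/0.6345391, so the relative speed is 0.39131c.
γ for this relative speed: γ = 1/√(1 − 0.153124) = 1.0867.
The clock on probe Alpha records proper time, so rocket B measures Δt = γΔτ = 1.0867 × 325 = 353.2 minutes.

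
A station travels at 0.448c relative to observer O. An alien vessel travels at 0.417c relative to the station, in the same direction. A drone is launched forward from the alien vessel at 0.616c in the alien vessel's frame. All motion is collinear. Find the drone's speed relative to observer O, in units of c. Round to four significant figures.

0.9281c

Apply u = (u'+v)/(1+u'v) twice. Drone in the station frame: (0.616+0.417)/(1+0.616·0.417) = 1.033/1.256872 = 0.82188c.
That velocity, transformed to the rest frame of observer O: (0.82188+0.448)/(1+0.82188·0.448) = 1.26988/1.36820224 = 0.92814c.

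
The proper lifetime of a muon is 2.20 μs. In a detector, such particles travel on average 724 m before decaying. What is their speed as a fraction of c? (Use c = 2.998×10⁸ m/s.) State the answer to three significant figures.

Lab distance = (lab lifetime)·v = γτ·βc, so βγ = d/(cτ) = 724.0/(2.998×10⁸ × 2.200×10^-6) = 1.0977.
With βγ = 1.0977: γ² = 1 + (βγ)² = 2.20495, and β = (βγ)/γ = 1.0977/1.48491 = 0.739.

0.739c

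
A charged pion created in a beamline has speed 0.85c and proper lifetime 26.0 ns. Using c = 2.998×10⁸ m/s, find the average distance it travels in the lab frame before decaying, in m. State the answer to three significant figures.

12.6 m

With β = 0.85, γ = 1/√(1 − 0.85²) = 1/√0.2775 = 1.8983.
Lab-frame lifetime: Δt = γτ = 1.8983 × 26.0 ns = 49.356 ns.
Distance: d = vΔt = 0.85 × 2.998×10⁸ m/s × 4.9356×10^-8 s = 12.6 m.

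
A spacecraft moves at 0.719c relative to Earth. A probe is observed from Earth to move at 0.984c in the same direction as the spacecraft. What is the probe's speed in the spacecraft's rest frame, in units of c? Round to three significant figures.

Transform to the spacecraft's frame: u' = (u − v)/(1 − uv/c²).
u' = (0.984 − 0.719)/(1 − 0.984×0.719) = 0.265/0.292504 = 0.90597.
Speed in the spacecraft's frame: 0.906c (in the same direction).

0.906c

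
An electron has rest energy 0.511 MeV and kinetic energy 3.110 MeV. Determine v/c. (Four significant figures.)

γ = 1 + K/(mc²) = 1 + 3.110/0.511 = 7.0861.
β = √(1 − 1/γ²) = √(1 − 0.0199152) = √0.9800848 = 0.9900.

0.9900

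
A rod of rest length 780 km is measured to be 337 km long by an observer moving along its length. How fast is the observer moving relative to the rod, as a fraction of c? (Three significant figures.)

0.902c

Length contraction gives γ = L₀/L = 780/337 = 2.3145.
β = √(1 − 1/γ²) = √0.813325 = 0.902.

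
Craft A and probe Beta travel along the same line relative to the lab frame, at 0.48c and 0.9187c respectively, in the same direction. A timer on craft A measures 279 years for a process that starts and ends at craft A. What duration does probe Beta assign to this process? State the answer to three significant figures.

450 years

Speed of craft A in probe Beta's frame: u = (v_A − v_B)/(1 − v_A v_B/c²) = (0.48 − 0.9187)/(1 − 0.48×0.9187) = −0.4387/0.559024 = −0.78476; |u| = 0.78476c.
γ for this relative speed: γ = 1/√(1 − 0.615848) = 1.6134.
Craft A's interval is proper; time dilation gives Δt_B = γΔτ = 1.6134 × 279 years = 450 years.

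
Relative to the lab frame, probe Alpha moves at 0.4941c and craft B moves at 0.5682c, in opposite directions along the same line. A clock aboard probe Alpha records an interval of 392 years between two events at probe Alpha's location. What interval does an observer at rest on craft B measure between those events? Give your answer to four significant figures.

The velocity of probe Alpha relative to craft B is (0.4941 + 0.5682)c / (1 + 0.4941×0.5682) = 0.82944c; relative speed 0.82944c.
At |u| = 0.82944c, γ = (1 − 0.687971)^(−1/2) = 1.7902.
Probe Alpha's interval is proper; time dilation gives Δt_B = γΔτ = 1.7902 × 392 years = 701.8 years.

701.8 years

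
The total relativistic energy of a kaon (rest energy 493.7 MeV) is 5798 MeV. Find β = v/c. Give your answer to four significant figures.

0.9964

γ = E/(mc²) = 5798/493.7 = 11.744.
β = √(1 − 1/γ²) = √(1 − 0.0072505) = √0.9927495 = 0.9964.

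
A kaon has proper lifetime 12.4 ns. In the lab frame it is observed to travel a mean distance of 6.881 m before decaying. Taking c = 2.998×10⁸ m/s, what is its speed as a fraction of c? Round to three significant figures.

Lab distance = (lab lifetime)·v = γτ·βc, so βγ = d/(cτ) = 6.881/(2.998×10⁸ × 1.240×10^-8) = 1.851.
With βγ = 1.851: γ² = 1 + (βγ)² = 4.4262, and β = (βγ)/γ = 1.851/2.10385 = 0.880.

0.880c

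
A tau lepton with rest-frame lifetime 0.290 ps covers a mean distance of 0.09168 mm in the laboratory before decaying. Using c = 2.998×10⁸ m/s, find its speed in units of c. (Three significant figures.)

0.726c

Lab distance = (lab lifetime)·v = γτ·βc, so βγ = d/(cτ) = 9.168×10^-5/(2.998×10⁸ × 2.900×10^-13) = 1.0545.
With βγ = 1.0545: γ² = 1 + (βγ)² = 2.11197, and β = (βγ)/γ = 1.0545/1.45326 = 0.726.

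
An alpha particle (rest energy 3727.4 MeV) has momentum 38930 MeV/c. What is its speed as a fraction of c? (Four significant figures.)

pc/(mc²) = 38930/3727.4 = 10.444 = βγ = β/√(1−β²).
So β² = x²/(1 + x²) with x = 10.444: x² = 109.077, β² = 109.077/110.077 = 0.990915, β = 0.9954.

0.9954c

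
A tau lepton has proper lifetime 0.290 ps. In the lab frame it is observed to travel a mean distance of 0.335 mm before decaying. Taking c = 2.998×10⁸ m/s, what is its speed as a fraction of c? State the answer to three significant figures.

d = βγcτ ⇒ βγ = d/(cτ) = 3.350×10^-4 m / (8.6942×10^-5 m) = 3.8531.
β = (βγ)/√(1+(βγ)²) = 3.8531/√15.8464 = 0.968.

0.968c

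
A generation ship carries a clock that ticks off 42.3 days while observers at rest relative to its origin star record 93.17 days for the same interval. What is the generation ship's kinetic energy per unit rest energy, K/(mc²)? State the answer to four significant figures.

1.203

From Δt = γΔτ: γ = 93.17/42.3 = 2.2026.
K/(mc²) = γ − 1 = 2.2026 − 1 = 1.203.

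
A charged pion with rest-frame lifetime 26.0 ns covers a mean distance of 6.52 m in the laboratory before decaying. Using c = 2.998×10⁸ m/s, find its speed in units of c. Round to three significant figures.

Lab distance = (lab lifetime)·v = γτ·βc, so βγ = d/(cτ) = 6.520/(2.998×10⁸ × 2.600×10^-8) = 0.83646.
With βγ = 0.83646: γ² = 1 + (βγ)² = 1.699665, and β = (βγ)/γ = 0.83646/1.30371 = 0.642.

0.642c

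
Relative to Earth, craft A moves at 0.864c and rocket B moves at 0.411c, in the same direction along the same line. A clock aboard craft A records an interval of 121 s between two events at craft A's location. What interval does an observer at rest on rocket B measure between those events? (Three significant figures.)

Transform craft A's velocity into rocket B's frame: (0.864 − 0.411)/(1 − 0.864·0.411) = 0.453/0.644896, so the relative speed is 0.70244c.
At |u| = 0.70244c, γ = (1 − 0.493422)^(−1/2) = 1.405.
The clock on craft A records proper time, so rocket B measures Δt = γΔτ = 1.405 × 121 = 170 s.

170 s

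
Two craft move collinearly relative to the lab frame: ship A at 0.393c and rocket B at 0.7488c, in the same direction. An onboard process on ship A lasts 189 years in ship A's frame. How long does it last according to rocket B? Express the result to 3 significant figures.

219 years

The velocity of ship A relative to rocket B is (0.393 − 0.7488)c / (1 − 0.393×0.7488) = −0.50416c; relative speed 0.50416c.
At |u| = 0.50416c, γ = (1 − 0.254177)^(−1/2) = 1.1579.
The clock on ship A records proper time, so rocket B measures Δt = γΔτ = 1.1579 × 189 = 219 years.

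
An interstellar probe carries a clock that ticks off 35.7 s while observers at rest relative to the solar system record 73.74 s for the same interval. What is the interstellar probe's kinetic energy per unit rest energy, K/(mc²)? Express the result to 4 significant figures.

The time-dilation ratio gives γ = 73.74/35.7 = 2.06555.
K/(mc²) = γ − 1 = 2.06555 − 1 = 1.066.

1.066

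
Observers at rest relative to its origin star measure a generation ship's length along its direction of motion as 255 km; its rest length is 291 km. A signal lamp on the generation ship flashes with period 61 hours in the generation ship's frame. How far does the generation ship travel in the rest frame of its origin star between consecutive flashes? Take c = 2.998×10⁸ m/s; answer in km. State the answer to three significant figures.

3.62×10^10 km

γ = L₀/L = 291/255 = 1.14118.
β = √(1 − 1/γ²) = 0.48179. Lab-frame period = γτ = 1.14118×61 hours = 69.612 hours. Distance = βc × γτ = 0.48179 × 2.998×10⁸ m/s × 250603.2 s = 3.6197×10^13 m = 3.62×10^10 km.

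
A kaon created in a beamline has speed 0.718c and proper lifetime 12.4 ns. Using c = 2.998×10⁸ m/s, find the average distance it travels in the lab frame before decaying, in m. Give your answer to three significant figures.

β² = 0.515524, so γ = 1/√0.484476 = 1.4367.
Lab-frame lifetime: Δt = γτ = 1.4367 × 12.4 ns = 17.815 ns.
Distance: d = vΔt = 0.718 × 2.998×10⁸ m/s × 1.7815×10^-8 s = 3.83 m.

3.83 m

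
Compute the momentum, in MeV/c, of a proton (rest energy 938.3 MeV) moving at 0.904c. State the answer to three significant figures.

With β = 0.904, γ = 1/√(1 − 0.904²) = 1/√0.182784 = 2.339.
Momentum: p = γβ·mc = 2.339 × 0.904 × 938.3 MeV/c = 1980 MeV/c.

1980 MeV/c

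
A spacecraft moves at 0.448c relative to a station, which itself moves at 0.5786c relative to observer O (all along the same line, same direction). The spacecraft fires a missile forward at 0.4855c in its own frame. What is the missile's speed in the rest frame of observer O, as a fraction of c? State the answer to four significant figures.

0.9319c

First combine the missile and spacecraft (S''→S'): u₁ = (0.4855 + 0.448)/(1 + 0.4855×0.448) = 0.9335/1.217504 = 0.76673.
Then combine with the station (S'→S): u = (0.76673 + 0.5786)/(1 + 0.76673×0.5786) = 1.34533/1.443629978 = 0.93191.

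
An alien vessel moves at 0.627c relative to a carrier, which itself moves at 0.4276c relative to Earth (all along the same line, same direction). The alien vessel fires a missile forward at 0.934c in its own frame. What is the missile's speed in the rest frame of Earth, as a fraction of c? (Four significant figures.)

Apply u = (u'+v)/(1+u'v) twice. Missile in the carrier frame: (0.934+0.627)/(1+0.934·0.627) = 1.561/1.585618 = 0.98447c.
That velocity, transformed to the rest frame of Earth: (0.98447+0.4276)/(1+0.98447·0.4276) = 1.41207/1.420959372 = 0.99374c.

0.9937c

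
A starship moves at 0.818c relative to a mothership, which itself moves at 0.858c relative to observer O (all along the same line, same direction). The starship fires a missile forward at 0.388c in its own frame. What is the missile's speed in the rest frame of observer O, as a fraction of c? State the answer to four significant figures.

First combine the missile and starship (S''→S'): u₁ = (0.388 + 0.818)/(1 + 0.388×0.818) = 1.206/1.317384 = 0.91545.
Then combine with the mothership (S'→S): u = (0.91545 + 0.858)/(1 + 0.91545×0.858) = 1.77345/1.7854561 = 0.99328.

0.9933c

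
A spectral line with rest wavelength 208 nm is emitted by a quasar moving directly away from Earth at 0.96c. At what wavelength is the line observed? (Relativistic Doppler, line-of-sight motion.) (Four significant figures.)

1456 nm

Relativistic Doppler for wavelength: λ_obs = λ_src · √((1+β)/(1−β)).
With β = 0.96: factor = √(1.96/0.04) = 7.
λ_obs = 208 × 7 = 1456 nm.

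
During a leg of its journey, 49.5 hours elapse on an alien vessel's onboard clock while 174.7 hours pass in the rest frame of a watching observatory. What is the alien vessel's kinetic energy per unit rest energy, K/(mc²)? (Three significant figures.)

2.53

From Δt = γΔτ: γ = 174.7/49.5 = 3.52929.
K/(mc²) = γ − 1 = 3.52929 − 1 = 2.53.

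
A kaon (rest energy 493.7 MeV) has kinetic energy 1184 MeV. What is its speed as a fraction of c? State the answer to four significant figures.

0.9557c

K = (γ−1)mc², so γ = 1 + 1184/493.7 = 3.3982.
Then v/c = √(1 − γ⁻²) = √(1 − 0.0865969) = √0.9134031 = 0.9557.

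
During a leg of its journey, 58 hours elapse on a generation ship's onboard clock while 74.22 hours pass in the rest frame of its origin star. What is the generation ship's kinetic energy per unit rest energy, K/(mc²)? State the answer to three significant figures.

γ = Δt/Δτ = 74.22/58 = 1.27966.
Since K = (γ−1)mc², K/(mc²) = 1.27966 − 1 = 0.280.

0.280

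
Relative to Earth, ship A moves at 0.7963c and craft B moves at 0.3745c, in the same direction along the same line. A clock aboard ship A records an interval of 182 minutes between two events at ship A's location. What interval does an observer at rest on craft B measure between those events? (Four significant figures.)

227.7 minutes

The velocity of ship A relative to craft B is (0.7963 − 0.3745)c / (1 − 0.7963×0.3745) = 0.60104c; relative speed 0.60104c.
γ for this relative speed: γ = 1/√(1 − 0.361249) = 1.2512.
The clock on ship A records proper time, so craft B measures Δt = γΔτ = 1.2512 × 182 = 227.7 minutes.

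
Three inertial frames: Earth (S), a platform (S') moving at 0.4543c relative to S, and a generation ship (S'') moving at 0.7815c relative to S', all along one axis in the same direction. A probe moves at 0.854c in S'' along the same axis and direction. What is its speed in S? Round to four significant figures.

First combine the probe and generation ship (S''→S'): u₁ = (0.854 + 0.7815)/(1 + 0.854×0.7815) = 1.6355/1.667401 = 0.98087.
Then combine with the platform (S'→S): u = (0.98087 + 0.4543)/(1 + 0.98087×0.4543) = 1.43517/1.445609241 = 0.99278.

0.9928c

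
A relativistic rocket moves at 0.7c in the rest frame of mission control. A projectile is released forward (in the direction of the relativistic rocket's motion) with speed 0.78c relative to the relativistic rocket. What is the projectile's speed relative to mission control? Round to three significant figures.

0.957c

In units of c, u = (u' + v)/(1 + u'v) with u' = 0.78 and v = 0.7.
Numerator: 0.78 + 0.7 = 1.48. Denominator: 1 + (0.78)(0.7) = 1.546.
u = 1.48/1.546 = 0.95731, so the speed is 0.957c.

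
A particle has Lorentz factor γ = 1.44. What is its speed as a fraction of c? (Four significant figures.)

β = √(1 − 1/γ²) = √(1 − 1/2.0736) = √0.517747 = 0.7195.

0.7195c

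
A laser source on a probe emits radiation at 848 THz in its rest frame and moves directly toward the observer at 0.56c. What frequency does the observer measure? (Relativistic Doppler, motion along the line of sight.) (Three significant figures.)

Relativistic Doppler (source moving toward): f_obs = f_src · √((1+β)/(1−β)).
With β = 0.56: factor = √(1.56/0.44) = 1.8829.
f_obs = 848 × 1.8829 = 1600 THz.

1600 THz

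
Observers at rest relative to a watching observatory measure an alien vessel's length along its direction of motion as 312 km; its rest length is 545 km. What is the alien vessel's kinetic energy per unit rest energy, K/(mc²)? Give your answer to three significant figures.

0.747

From L = L₀/γ: γ = 545/312 = 1.74679.
K/(mc²) = γ − 1 = 1.74679 − 1 = 0.747.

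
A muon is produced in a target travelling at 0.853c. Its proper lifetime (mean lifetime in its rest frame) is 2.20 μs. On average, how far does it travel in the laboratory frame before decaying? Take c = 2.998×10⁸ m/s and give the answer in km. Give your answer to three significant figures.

1.08 km

γ = 1/√(1 − β²) = 1/√(1 − 0.727609) = 1/√0.272391 = 1/0.521911 = 1.916.
Lab-frame lifetime: Δt = γτ = 1.916 × 2.20 μs = 4.2152 μs.
Distance: d = vΔt = 0.853 × 2.998×10⁸ m/s × 4.2152×10^-6 s = 1080 m = 1.08 km.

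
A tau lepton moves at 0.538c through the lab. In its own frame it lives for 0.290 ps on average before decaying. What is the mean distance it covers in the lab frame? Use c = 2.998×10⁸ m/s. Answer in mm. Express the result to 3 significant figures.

0.0555 mm

β² = 0.289444, so γ = 1/√0.710556 = 1.1863.
Lab-frame lifetime: Δt = γτ = 1.1863 × 0.290 ps = 0.34403 ps.
Distance: d = vΔt = 0.538 × 2.998×10⁸ m/s × 3.4403×10^-13 s = 5.55×10^-5 m = 0.0555 mm.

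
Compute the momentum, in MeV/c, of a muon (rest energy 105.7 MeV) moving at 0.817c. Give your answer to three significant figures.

150 MeV/c

With β = 0.817, γ = 1/√(1 − 0.817²) = 1/√0.332511 = 1.7342.
Momentum: p = γβ·mc = 1.7342 × 0.817 × 105.7 MeV/c = 150 MeV/c.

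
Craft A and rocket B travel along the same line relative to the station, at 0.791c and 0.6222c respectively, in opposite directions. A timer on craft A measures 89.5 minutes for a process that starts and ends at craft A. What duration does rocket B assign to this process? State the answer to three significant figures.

279 minutes

Speed of craft A in rocket B's frame: u = (v_A + v_B)/(1 + v_A v_B/c²) = (0.791 + 0.6222)/(1 + 0.791×0.6222) = 1.4132/1.4921602 = 0.94708; |u| = 0.94708c.
γ for this relative speed: γ = 1/√(1 − 0.896961) = 3.1153.
Craft A's interval is proper; time dilation gives Δt_B = γΔτ = 3.1153 × 89.5 minutes = 279 minutes.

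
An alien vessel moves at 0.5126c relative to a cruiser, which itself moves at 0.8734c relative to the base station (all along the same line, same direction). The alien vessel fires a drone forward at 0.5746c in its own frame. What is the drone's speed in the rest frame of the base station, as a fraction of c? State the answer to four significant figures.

0.9883c

First combine the drone and alien vessel (S''→S'): u₁ = (0.5746 + 0.5126)/(1 + 0.5746×0.5126) = 1.0872/1.29453996 = 0.83984.
Then combine with the cruiser (S'→S): u = (0.83984 + 0.8734)/(1 + 0.83984×0.8734) = 1.71324/1.733516256 = 0.9883.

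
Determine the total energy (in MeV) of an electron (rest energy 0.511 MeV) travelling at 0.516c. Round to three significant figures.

0.597 MeV

γ = 1/√(1 − β²) = 1/√(1 − 0.266256) = 1/√0.733744 = 1/0.856589 = 1.1674.
Total energy: E = γmc² = 1.1674 × 0.511 MeV = 0.597 MeV.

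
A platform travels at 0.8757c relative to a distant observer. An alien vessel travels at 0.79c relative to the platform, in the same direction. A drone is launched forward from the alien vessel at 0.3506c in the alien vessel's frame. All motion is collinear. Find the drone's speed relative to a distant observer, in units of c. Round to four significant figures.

0.9926c

Compose velocities in two stages. Stage 1 (into S'): u₁ = (0.3506+0.79)/(1+0.3506×0.79) = 0.89321.
Stage 2 (into S): u = (0.89321+0.8757)/(1+0.89321×0.8757) = 0.99255, so the speed is 0.9926c.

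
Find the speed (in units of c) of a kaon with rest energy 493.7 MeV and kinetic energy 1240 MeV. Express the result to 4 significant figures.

K = (γ−1)mc², so γ = 1 + 1240/493.7 = 3.5116.
Then v/c = √(1 − γ⁻²) = √(1 − 0.0810942) = √0.9189058 = 0.9586.

0.9586c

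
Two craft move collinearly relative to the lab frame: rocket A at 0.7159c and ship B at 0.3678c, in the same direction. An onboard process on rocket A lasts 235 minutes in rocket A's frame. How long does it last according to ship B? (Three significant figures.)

267 minutes

The velocity of rocket A relative to ship B is (0.7159 − 0.3678)c / (1 − 0.7159×0.3678) = 0.47252c; relative speed 0.47252c.
At |u| = 0.47252c, γ = (1 − 0.223275)^(−1/2) = 1.1347.
Rocket A's interval is proper; time dilation gives Δt_B = γΔτ = 1.1347 × 235 minutes = 267 minutes.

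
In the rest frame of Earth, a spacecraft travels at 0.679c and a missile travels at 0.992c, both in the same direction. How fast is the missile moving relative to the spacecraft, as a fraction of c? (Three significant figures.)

0.959c

Transform to the spacecraft's frame: u' = (u − v)/(1 − uv/c²).
u' = (0.992 − 0.679)/(1 − 0.992×0.679) = 0.313/0.326432 = 0.95885.
Speed in the spacecraft's frame: 0.959c (in the same direction).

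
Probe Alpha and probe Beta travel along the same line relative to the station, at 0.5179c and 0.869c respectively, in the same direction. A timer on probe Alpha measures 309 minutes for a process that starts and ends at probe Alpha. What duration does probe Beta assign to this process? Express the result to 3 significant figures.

Speed of probe Alpha in probe Beta's frame: u = (v_A − v_B)/(1 − v_A v_B/c²) = (0.5179 − 0.869)/(1 − 0.5179×0.869) = −0.3511/0.5499449 = −0.63843; |u| = 0.63843c.
At |u| = 0.63843c, γ = (1 − 0.407593)^(−1/2) = 1.2992.
Probe Alpha's interval is proper; time dilation gives Δt_B = γΔτ = 1.2992 × 309 minutes = 401 minutes.

401 minutes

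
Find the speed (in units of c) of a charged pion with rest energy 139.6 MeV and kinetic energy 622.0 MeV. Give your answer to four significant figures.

γ = 1 + K/(mc²) = 1 + 622.0/139.6 = 5.4556.
β = √(1 − 1/γ²) = √(1 − 0.0335981) = √0.9664019 = 0.9831.

0.9831c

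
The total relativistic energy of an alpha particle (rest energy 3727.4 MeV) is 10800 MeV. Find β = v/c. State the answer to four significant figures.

γ = E/(mc²) = 10800/3727.4 = 2.8975.
β = √(1 − 1/γ²) = √(1 − 0.119111) = √0.880889 = 0.9386.

0.9386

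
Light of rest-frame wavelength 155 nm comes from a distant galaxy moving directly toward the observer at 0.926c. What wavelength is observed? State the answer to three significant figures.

30.4 nm

Relativistic Doppler for wavelength: λ_obs = λ_src · √((1−β)/(1+β)).
With β = 0.926: factor = √(0.074/1.926) = 0.19601.
λ_obs = 155 × 0.19601 = 30.4 nm.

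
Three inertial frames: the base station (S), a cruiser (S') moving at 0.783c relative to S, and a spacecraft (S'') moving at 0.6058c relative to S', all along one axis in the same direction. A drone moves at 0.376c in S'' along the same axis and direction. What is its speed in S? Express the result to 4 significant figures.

0.9733c

Apply u = (u'+v)/(1+u'v) twice. Drone in the cruiser frame: (0.376+0.6058)/(1+0.376·0.6058) = 0.9818/1.2277808 = 0.79965c.
That velocity, transformed to the rest frame of the base station: (0.79965+0.783)/(1+0.79965·0.783) = 1.58265/1.62612595 = 0.97326c.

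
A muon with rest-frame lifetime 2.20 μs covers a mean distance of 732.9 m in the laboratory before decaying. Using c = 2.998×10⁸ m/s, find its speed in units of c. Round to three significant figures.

0.743c

Lab distance = (lab lifetime)·v = γτ·βc, so βγ = d/(cτ) = 732.9/(2.998×10⁸ × 2.200×10^-6) = 1.1112.
With βγ = 1.1112: γ² = 1 + (βγ)² = 2.23477, and β = (βγ)/γ = 1.1112/1.49491 = 0.743.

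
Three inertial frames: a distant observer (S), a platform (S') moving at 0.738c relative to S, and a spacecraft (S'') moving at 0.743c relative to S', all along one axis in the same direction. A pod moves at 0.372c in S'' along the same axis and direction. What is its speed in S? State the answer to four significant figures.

Compose velocities in two stages. Stage 1 (into S'): u₁ = (0.372+0.743)/(1+0.372×0.743) = 0.87355.
Stage 2 (into S): u = (0.87355+0.738)/(1+0.87355×0.738) = 0.97986, so the speed is 0.9799c.

0.9799c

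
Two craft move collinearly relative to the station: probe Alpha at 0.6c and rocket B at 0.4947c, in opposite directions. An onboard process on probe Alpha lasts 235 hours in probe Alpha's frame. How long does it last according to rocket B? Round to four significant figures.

Speed of probe Alpha in rocket B's frame: u = (v_A + v_B)/(1 + v_A v_B/c²) = (0.6 + 0.4947)/(1 + 0.6×0.4947) = 1.0947/1.29682 = 0.84414; |u| = 0.84414c.
γ for this relative speed: γ = 1/√(1 − 0.712572) = 1.8652.
The clock on probe Alpha records proper time, so rocket B measures Δt = γΔτ = 1.8652 × 235 = 438.3 hours.

438.3 hours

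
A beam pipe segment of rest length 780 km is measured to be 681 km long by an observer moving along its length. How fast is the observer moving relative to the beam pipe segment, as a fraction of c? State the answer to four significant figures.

0.4876c

Length contraction gives γ = L₀/L = 780/681 = 1.1454.
β = √(1 − 1/γ²) = √0.237771 = 0.4876.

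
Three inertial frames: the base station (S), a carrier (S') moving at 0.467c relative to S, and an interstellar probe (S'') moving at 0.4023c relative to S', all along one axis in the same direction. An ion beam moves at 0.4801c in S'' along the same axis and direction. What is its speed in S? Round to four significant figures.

First combine the ion beam and interstellar probe (S''→S'): u₁ = (0.4801 + 0.4023)/(1 + 0.4801×0.4023) = 0.8824/1.19314423 = 0.73956.
Then combine with the carrier (S'→S): u = (0.73956 + 0.467)/(1 + 0.73956×0.467) = 1.20656/1.34537452 = 0.89682.

0.8968c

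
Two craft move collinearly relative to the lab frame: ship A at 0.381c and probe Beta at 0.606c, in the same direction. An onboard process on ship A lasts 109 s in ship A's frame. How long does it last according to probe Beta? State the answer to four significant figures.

114.0 s

The velocity of ship A relative to probe Beta is (0.381 − 0.606)c / (1 − 0.381×0.606) = −0.29254c; relative speed 0.29254c.
At |u| = 0.29254c, γ = (1 − 0.0855797)^(−1/2) = 1.0457.
The clock on ship A records proper time, so probe Beta measures Δt = γΔτ = 1.0457 × 109 = 114.0 s.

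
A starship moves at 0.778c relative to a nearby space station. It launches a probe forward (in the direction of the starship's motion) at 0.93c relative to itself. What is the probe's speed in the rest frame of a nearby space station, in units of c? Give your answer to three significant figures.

0.991c

Relativistic velocity addition: u = (u' + v)/(1 + u'v/c²), with u' = 0.93c and v = 0.778c.
Numerator: 0.93 + 0.778 = 1.708. Denominator: 1 + (0.93)(0.778) = 1.72354.
u = 1.708/1.72354 = 0.99098, so the speed is 0.991c.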